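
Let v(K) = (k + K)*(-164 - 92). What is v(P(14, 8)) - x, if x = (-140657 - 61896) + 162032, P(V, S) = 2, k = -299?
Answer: 116553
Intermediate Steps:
x = -40521 (x = -202553 + 162032 = -40521)
v(K) = 76544 - 256*K (v(K) = (-299 + K)*(-164 - 92) = (-299 + K)*(-256) = 76544 - 256*K)
v(P(14, 8)) - x = (76544 - 256*2) - 1*(-40521) = (76544 - 512) + 40521 = 76032 + 40521 = 116553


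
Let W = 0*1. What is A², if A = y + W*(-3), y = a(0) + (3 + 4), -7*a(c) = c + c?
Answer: 49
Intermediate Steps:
a(c) = -2*c/7 (a(c) = -(c + c)/7 = -2*c/7)
W = 0
y = 7 (y = -2/7*0 + (3 + 4) = 0 + 7 = 7)
A = 7 (A = 7 + 0*(-3) = 7 + 0 = 7)
A² = 7² = 49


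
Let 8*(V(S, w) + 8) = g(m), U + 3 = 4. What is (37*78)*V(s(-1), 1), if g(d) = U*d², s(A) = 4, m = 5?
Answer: -56277/4 ≈ -14069.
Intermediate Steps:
U = 1 (U = -3 + 4 = 1)
g(d) = d² (g(d) = 1*d² = d²)
V(S, w) = -39/8 (V(S, w) = -8 + (⅛)*5² = -8 + (⅛)*25 = -8 + 25/8 = -39/8)
(37*78)*V(s(-1), 1) = (37*78)*(-39/8) = 2886*(-39/8) = -56277/4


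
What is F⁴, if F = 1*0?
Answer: 0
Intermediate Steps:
F = 0
F⁴ = 0⁴ = 0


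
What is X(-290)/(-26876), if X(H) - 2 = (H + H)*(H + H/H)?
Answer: -83811/13438 ≈ -6.2369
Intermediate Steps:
X(H) = 2 + 2*H*(1 + H) (X(H) = 2 + (H + H)*(H + H/H) = 2 + (2*H)*(H + 1) = 2 + (2*H)*(1 + H) = 2 + 2*H*(1 + H))
X(-290)/(-26876) = (2 + 2*(-290) + 2*(-290)**2)/(-26876) = (2 - 580 + 2*84100)*(-1/26876) = (2 - 580 + 168200)*(-1/26876) = 167622*(-1/26876) = -83811/13438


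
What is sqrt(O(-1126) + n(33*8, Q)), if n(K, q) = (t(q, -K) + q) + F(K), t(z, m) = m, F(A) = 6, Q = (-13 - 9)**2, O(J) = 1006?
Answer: 4*sqrt(77) ≈ 35.100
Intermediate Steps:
Q = 484 (Q = (-22)**2 = 484)
n(K, q) = 6 + q - K (n(K, q) = (-K + q) + 6 = (q - K) + 6 = 6 + q - K)
sqrt(O(-1126) + n(33*8, Q)) = sqrt(1006 + (6 + 484 - 33*8)) = sqrt(1006 + (6 + 484 - 1*264)) = sqrt(1006 + (6 + 484 - 264)) = sqrt(1006 + 226) = sqrt(1232) = 4*sqrt(77)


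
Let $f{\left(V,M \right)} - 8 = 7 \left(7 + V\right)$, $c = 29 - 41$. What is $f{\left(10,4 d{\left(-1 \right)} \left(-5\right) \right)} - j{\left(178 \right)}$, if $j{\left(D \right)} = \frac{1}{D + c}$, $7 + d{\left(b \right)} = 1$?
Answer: $\frac{21081}{166} \approx 126.99$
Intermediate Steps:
$c = -12$ ($c = 29 - 41 = -12$)
$d{\left(b \right)} = -6$ ($d{\left(b \right)} = -7 + 1 = -6$)
$j{\left(D \right)} = \frac{1}{-12 + D}$ ($j{\left(D \right)} = \frac{1}{D - 12} = \frac{1}{-12 + D}$)
$f{\left(V,M \right)} = 57 + 7 V$ ($f{\left(V,M \right)} = 8 + 7 \left(7 + V\right) = 8 + \left(49 + 7 V\right) = 57 + 7 V$)
$f{\left(10,4 d{\left(-1 \right)} \left(-5\right) \right)} - j{\left(178 \right)} = \left(57 + 7 \cdot 10\right) - \frac{1}{-12 + 178} = \left(57 + 70\right) - \frac{1}{166} = 127 - \frac{1}{166} = \frac{21081}{166}$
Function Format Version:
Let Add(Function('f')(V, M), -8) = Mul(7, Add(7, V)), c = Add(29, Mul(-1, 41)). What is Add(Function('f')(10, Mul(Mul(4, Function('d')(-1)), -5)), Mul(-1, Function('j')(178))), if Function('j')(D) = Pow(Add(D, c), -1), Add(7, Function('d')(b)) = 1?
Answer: Rational(21081, 166) ≈ 126.99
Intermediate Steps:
c = -12 (c = Add(29, -41) = -12)
Function('d')(b) = -6 (Function('d')(b) = Add(-7, 1) = -6)
Function('j')(D) = Pow(Add(-12, D), -1) (Function('j')(D) = Pow(Add(D, -12), -1) = Pow(Add(-12, D), -1))
Function('f')(V, M) = Add(57, Mul(7, V)) (Function('f')(V, M) = Add(8, Mul(7, Add(7, V))) = Add(8, Add(49, Mul(7, V))) = Add(57, Mul(7, V)))
Add(Function('f')(10, Mul(Mul(4, Function('d')(-1)), -5)), Mul(-1, Function('j')(178))) = Add(Add(57, Mul(7, 10)), Mul(-1, Pow(Add(-12, 178), -1))) = Add(Add(57, 70), Mul(-1, Pow(166, -1))) = Add(127, Mul(-1, Rational(1, 166))) = Add(127, Rational(-1, 166)) = Rational(21081, 166)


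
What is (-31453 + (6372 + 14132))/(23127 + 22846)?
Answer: -10949/45973 ≈ -0.23816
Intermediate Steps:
(-31453 + (6372 + 14132))/(23127 + 22846) = (-31453 + 20504)/45973 = -10949*1/45973 = -10949/45973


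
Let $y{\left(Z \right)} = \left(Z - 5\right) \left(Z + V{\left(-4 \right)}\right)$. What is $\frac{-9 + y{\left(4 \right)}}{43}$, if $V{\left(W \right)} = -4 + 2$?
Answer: $- \frac{11}{43} \approx -0.25581$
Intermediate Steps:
$V{\left(W \right)} = -2$
$y{\left(Z \right)} = \left(-5 + Z\right) \left(-2 + Z\right)$ ($y{\left(Z \right)} = \left(Z - 5\right) \left(Z - 2\right) = \left(-5 + Z\right) \left(-2 + Z\right)$)
$\frac{-9 + y{\left(4 \right)}}{43} = \frac{-9 + \left(10 + 4^{2} - 28\right)}{43} = \left(-9 + \left(10 + 16 - 28\right)\right) \frac{1}{43} = \left(-9 - 2\right) \frac{1}{43} = \left(-11\right) \frac{1}{43} = - \frac{11}{43}$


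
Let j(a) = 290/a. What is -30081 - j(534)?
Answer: -8031772/267 ≈ -30082.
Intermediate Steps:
-30081 - j(534) = -30081 - 290/534 = -30081 - 1*145/267 = -30081 - 145/267 = -8031772/267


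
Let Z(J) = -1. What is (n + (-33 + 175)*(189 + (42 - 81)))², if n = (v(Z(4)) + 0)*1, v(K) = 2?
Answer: 453775204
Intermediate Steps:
n = 2 (n = (2 + 0)*1 = 2*1 = 2)
(n + (-33 + 175)*(189 + (42 - 81)))² = (2 + (-33 + 175)*(189 + (42 - 81)))² = (2 + 142*(189 - 39))² = (2 + 142*150)² = (2 + 21300)² = 21302² = 453775204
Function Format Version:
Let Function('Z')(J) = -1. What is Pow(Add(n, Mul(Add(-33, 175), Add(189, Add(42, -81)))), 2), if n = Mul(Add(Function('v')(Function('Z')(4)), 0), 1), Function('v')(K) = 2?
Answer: 453775204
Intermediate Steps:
n = 2 (n = Mul(Add(2, 0), 1) = Mul(2, 1) = 2)
Pow(Add(n, Mul(Add(-33, 175), Add(189, Add(42, -81)))), 2) = Pow(Add(2, Mul(Add(-33, 175), Add(189, Add(42, -81)))), 2) = Pow(Add(2, Mul(142, Add(189, -39))), 2) = Pow(Add(2, Mul(142, 150)), 2) = Pow(Add(2, 21300), 2) = Pow(21302, 2) = 453775204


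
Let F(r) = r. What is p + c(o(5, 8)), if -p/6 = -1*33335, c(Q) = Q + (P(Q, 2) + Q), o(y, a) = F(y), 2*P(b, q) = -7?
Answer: 400033/2 ≈ 2.0002e+5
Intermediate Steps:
P(b, q) = -7/2 (P(b, q) = (1/2)*(-7) = -7/2)
o(y, a) = y
c(Q) = -7/2 + 2*Q (c(Q) = Q + (-7/2 + Q) = -7/2 + 2*Q)
p = 200010 (p = -(-6)*33335 = -6*(-33335) = 200010)
p + c(o(5, 8)) = 200010 + (-7/2 + 2*5) = 200010 + (-7/2 + 10) = 200010 + 13/2 = 400033/2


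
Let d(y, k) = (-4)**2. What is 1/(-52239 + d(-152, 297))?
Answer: -1/52223 ≈ -1.9149e-5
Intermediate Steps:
d(y, k) = 16
1/(-52239 + d(-152, 297)) = 1/(-52239 + 16) = 1/(-52223) = -1/52223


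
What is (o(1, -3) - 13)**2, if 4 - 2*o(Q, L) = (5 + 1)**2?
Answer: 841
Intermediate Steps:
o(Q, L) = -16 (o(Q, L) = 2 - (5 + 1)**2/2 = 2 - 1/2*6**2 = 2 - 1/2*36 = 2 - 18 = -16)
(o(1, -3) - 13)**2 = (-16 - 13)**2 = (-29)**2 = 841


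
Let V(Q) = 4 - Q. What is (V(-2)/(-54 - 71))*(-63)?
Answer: 378/125 ≈ 3.0240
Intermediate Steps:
(V(-2)/(-54 - 71))*(-63) = ((4 - 1*(-2))/(-54 - 71))*(-63) = ((4 + 2)/(-125))*(-63) = (6*(-1/125))*(-63) = -6/125*(-63) = 378/125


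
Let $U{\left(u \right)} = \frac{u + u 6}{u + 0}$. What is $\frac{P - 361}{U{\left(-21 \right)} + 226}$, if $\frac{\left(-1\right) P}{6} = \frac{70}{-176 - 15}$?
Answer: $- \frac{68531}{44503} \approx -1.5399$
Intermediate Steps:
$U{\left(u \right)} = 7$ ($U{\left(u \right)} = \frac{u + 6 u}{u} = \frac{7 u}{u} = 7$)
$P = \frac{420}{191}$ ($P = - 6 \frac{70}{-176 - 15} = - 6 \frac{70}{-191} = - 6 \cdot 70 \left(- \frac{1}{191}\right) = \left(-6\right) \left(- \frac{70}{191}\right) = \frac{420}{191} \approx 2.199$)
$\frac{P - 361}{U{\left(-21 \right)} + 226} = \frac{\frac{420}{191} - 361}{7 + 226} = - \frac{68531}{191 \cdot 233} = \left(- \frac{68531}{191}\right) \frac{1}{233} = - \frac{68531}{44503}$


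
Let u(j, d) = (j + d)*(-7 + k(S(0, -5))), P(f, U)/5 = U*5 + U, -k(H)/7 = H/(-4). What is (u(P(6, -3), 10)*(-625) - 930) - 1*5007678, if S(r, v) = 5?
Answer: -4921108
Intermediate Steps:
k(H) = 7*H/4 (k(H) = -7*H/(-4) = -7*H*(-1)/4 = -(-7)*H/4 = 7*H/4)
P(f, U) = 30*U (P(f, U) = 5*(U*5 + U) = 5*(5*U + U) = 5*(6*U) = 30*U)
u(j, d) = 7*d/4 + 7*j/4 (u(j, d) = (j + d)*(-7 + (7/4)*5) = (d + j)*(-7 + 35/4) = (d + j)*(7/4) = 7*d/4 + 7*j/4)
(u(P(6, -3), 10)*(-625) - 930) - 1*5007678 = (((7/4)*10 + 7*(30*(-3))/4)*(-625) - 930) - 1*5007678 = ((35/2 + (7/4)*(-90))*(-625) - 930) - 5007678 = ((35/2 - 315/2)*(-625) - 930) - 5007678 = (-140*(-625) - 930) - 5007678 = (87500 - 930) - 5007678 = 86570 - 5007678 = -4921108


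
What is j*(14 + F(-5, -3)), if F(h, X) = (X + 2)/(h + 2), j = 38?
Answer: 1634/3 ≈ 544.67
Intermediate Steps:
F(h, X) = (2 + X)/(2 + h)
j*(14 + F(-5, -3)) = 38*(14 + (2 - 3)/(2 - 5)) = 38*(14 - 1/(-3)) = 38*(14 - 1/3*(-1)) = 38*(14 + 1/3) = 38*(43/3) = 1634/3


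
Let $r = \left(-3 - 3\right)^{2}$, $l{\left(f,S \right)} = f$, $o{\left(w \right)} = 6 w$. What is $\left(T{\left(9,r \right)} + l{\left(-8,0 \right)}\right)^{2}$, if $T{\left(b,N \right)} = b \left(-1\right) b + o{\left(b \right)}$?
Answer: $1225$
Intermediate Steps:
$r = 36$ ($r = \left(-6\right)^{2} = 36$)
$T{\left(b,N \right)} = - b^{2} + 6 b$ ($T{\left(b,N \right)} = b \left(-1\right) b + 6 b = - b b + 6 b = - b^{2} + 6 b$)
$\left(T{\left(9,r \right)} + l{\left(-8,0 \right)}\right)^{2} = \left(9 \left(6 - 9\right) - 8\right)^{2} = \left(9 \left(-3\right) - 8\right)^{2} = \left(-27 - 8\right)^{2} = \left(-35\right)^{2} = 1225$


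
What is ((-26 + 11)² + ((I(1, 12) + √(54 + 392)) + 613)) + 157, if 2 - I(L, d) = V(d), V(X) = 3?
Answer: 994 + √446 ≈ 1015.1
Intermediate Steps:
I(L, d) = -1 (I(L, d) = 2 - 1*3 = 2 - 3 = -1)
((-26 + 11)² + ((I(1, 12) + √(54 + 392)) + 613)) + 157 = ((-26 + 11)² + ((-1 + √(54 + 392)) + 613)) + 157 = ((-15)² + ((-1 + √446) + 613)) + 157 = (225 + (612 + √446)) + 157 = (837 + √446) + 157 = 994 + √446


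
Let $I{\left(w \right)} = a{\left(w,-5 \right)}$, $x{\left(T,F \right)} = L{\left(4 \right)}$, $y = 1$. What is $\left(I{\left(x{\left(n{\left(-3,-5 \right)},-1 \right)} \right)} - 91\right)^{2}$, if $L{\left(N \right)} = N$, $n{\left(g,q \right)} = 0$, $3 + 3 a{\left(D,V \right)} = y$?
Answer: $\frac{75625}{9} \approx 8402.8$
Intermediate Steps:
$a{\left(D,V \right)} = - \frac{2}{3}$ ($a{\left(D,V \right)} = -1 + \frac{1}{3} \cdot 1 = -1 + \frac{1}{3} = - \frac{2}{3}$)
$x{\left(T,F \right)} = 4$
$I{\left(w \right)} = - \frac{2}{3}$
$\left(I{\left(x{\left(n{\left(-3,-5 \right)},-1 \right)} \right)} - 91\right)^{2} = \left(- \frac{2}{3} - 91\right)^{2} = \left(- \frac{275}{3}\right)^{2} = \frac{75625}{9}$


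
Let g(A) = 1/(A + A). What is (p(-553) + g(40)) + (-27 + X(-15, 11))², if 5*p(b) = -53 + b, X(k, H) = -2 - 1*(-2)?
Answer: 9725/16 ≈ 607.81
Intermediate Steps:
g(A) = 1/(2*A)
X(k, H) = 0 (X(k, H) = -2 + 2 = 0)
p(b) = -53/5 + b/5 (p(b) = (-53 + b)/5 = -53/5 + b/5)
(p(-553) + g(40)) + (-27 + X(-15, 11))² = ((-53/5 + (⅕)*(-553)) + (½)/40) + (-27 + 0)² = ((-53/5 - 553/5) + (½)*(1/40)) + (-27)² = (-606/5 + 1/80) + 729 = -1939/16 + 729 = 9725/16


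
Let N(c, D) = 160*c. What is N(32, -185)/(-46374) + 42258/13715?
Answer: 944725846/318009705 ≈ 2.9707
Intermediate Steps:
N(32, -185)/(-46374) + 42258/13715 = (160*32)/(-46374) + 42258/13715 = 5120*(-1/46374) + 42258*(1/13715) = -2560/23187 + 42258/13715 = 944725846/318009705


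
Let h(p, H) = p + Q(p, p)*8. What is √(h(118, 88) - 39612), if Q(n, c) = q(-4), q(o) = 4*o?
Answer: I*√39622 ≈ 199.05*I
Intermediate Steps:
Q(n, c) = -16 (Q(n, c) = 4*(-4) = -16)
h(p, H) = -128 + p (h(p, H) = p - 16*8 = p - 128 = -128 + p)
√(h(118, 88) - 39612) = √((-128 + 118) - 39612) = √(-10 - 39612) = √(-39622) = I*√39622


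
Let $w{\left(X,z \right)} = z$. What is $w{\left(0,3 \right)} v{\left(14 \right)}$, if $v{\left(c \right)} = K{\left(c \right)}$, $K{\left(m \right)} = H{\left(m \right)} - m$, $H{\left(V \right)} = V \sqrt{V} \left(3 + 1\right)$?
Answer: $-42 + 168 \sqrt{14} \approx 586.6$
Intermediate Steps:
$H{\left(V \right)} = 4 V^{\frac{3}{2}}$ ($H{\left(V \right)} = V^{\frac{3}{2}} \cdot 4 = 4 V^{\frac{3}{2}}$)
$K{\left(m \right)} = - m + 4 m^{\frac{3}{2}}$ ($K{\left(m \right)} = 4 m^{\frac{3}{2}} - m = - m + 4 m^{\frac{3}{2}}$)
$v{\left(c \right)} = - c + 4 c^{\frac{3}{2}}$
$w{\left(0,3 \right)} v{\left(14 \right)} = 3 \left(\left(-1\right) 14 + 4 \cdot 14^{\frac{3}{2}}\right) = 3 \left(-14 + 4 \cdot 14 \sqrt{14}\right) = 3 \left(-14 + 56 \sqrt{14}\right) = -42 + 168 \sqrt{14}$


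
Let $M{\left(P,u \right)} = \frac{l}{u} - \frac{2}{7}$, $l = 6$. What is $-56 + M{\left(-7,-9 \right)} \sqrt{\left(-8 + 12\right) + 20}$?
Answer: $-56 - \frac{40 \sqrt{6}}{21} \approx -60.666$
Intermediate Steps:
$M{\left(P,u \right)} = - \frac{2}{7} + \frac{6}{u}$ ($M{\left(P,u \right)} = \frac{6}{u} - \frac{2}{7} = - \frac{2}{7} + \frac{6}{u}$)
$-56 + M{\left(-7,-9 \right)} \sqrt{\left(-8 + 12\right) + 20} = -56 + \left(- \frac{2}{7} + \frac{6}{-9}\right) \sqrt{\left(-8 + 12\right) + 20} = -56 + \left(- \frac{2}{7} + 6 \left(- \frac{1}{9}\right)\right) \sqrt{4 + 20} = -56 + \left(- \frac{2}{7} - \frac{2}{3}\right) \sqrt{24} = -56 - \frac{20 \cdot 2 \sqrt{6}}{21} = -56 - \frac{40 \sqrt{6}}{21}$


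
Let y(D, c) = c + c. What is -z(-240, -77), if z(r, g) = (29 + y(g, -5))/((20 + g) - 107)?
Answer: 19/164 ≈ 0.11585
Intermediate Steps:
y(D, c) = 2*c
z(r, g) = 19/(-87 + g) (z(r, g) = (29 + 2*(-5))/((20 + g) - 107) = (29 - 10)/(-87 + g) = 19/(-87 + g))
-z(-240, -77) = -19/(-87 - 77) = -19/(-164) = -19*(-1)/164 = -1*(-19/164) = 19/164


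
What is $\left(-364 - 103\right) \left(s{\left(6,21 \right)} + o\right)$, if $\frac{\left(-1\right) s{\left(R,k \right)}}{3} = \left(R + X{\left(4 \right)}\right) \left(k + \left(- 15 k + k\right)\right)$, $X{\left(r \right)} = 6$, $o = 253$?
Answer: $-4707827$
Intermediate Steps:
$s{\left(R,k \right)} = 39 k \left(6 + R\right)$ ($s{\left(R,k \right)} = - 3 \left(R + 6\right) \left(k + \left(- 15 k + k\right)\right) = - 3 \left(6 + R\right) \left(k - 14 k\right) = - 3 \left(6 + R\right) \left(- 13 k\right) = - 3 \left(- 13 k \left(6 + R\right)\right) = 39 k \left(6 + R\right)$)
$\left(-364 - 103\right) \left(s{\left(6,21 \right)} + o\right) = \left(-364 - 103\right) \left(39 \cdot 21 \left(6 + 6\right) + 253\right) = - 467 \left(39 \cdot 21 \cdot 12 + 253\right) = - 467 \left(9828 + 253\right) = \left(-467\right) 10081 = -4707827$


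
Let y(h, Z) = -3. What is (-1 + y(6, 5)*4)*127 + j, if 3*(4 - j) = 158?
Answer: -5099/3 ≈ -1699.7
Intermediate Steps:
j = -146/3 (j = 4 - ⅓*158 = 4 - 158/3 = -146/3 ≈ -48.667)
(-1 + y(6, 5)*4)*127 + j = (-1 - 3*4)*127 - 146/3 = (-1 - 12)*127 - 146/3 = -13*127 - 146/3 = -1651 - 146/3 = -5099/3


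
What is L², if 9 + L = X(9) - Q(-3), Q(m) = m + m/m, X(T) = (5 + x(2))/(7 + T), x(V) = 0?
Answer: 11449/256 ≈ 44.723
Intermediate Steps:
X(T) = 5/(7 + T) (X(T) = (5 + 0)/(7 + T) = 5/(7 + T))
Q(m) = 1 + m (Q(m) = m + 1 = 1 + m)
L = -107/16 (L = -9 + (5/(7 + 9) - (1 - 3)) = -9 + (5/16 - 1*(-2)) = -9 + (5*(1/16) + 2) = -9 + (5/16 + 2) = -9 + 37/16 = -107/16 ≈ -6.6875)
L² = (-107/16)² = 11449/256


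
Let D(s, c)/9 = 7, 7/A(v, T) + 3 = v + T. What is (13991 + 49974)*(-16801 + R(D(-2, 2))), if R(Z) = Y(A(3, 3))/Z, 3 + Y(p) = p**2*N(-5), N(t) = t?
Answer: -609358670635/567 ≈ -1.0747e+9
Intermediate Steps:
A(v, T) = 7/(-3 + T + v) (A(v, T) = 7/(-3 + (v + T)) = 7/(-3 + (T + v)) = 7/(-3 + T + v))
D(s, c) = 63 (D(s, c) = 9*7 = 63)
Y(p) = -3 - 5*p**2 (Y(p) = -3 + p**2*(-5) = -3 - 5*p**2)
R(Z) = -272/(9*Z) (R(Z) = (-3 - 5*49/(-3 + 3 + 3)**2)/Z = (-3 - 5*(7/3)**2)/Z = (-3 - 5*49/9)/Z = (-3 - 245/9)/Z = -272/(9*Z))
(13991 + 49974)*(-16801 + R(D(-2, 2))) = (13991 + 49974)*(-16801 - 272/9/63) = 63965*(-16801 - 272/9*1/63) = 63965*(-16801 - 272/567) = 63965*(-9526439/567) = -609358670635/567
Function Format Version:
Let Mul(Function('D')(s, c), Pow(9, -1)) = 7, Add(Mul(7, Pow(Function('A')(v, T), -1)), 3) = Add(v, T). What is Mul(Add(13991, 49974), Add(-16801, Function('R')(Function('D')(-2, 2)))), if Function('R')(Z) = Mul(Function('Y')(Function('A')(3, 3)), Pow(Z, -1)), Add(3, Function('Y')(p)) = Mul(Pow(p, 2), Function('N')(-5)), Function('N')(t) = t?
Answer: Rational(-609358670635, 567) ≈ -1.0747e+9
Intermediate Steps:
Function('A')(v, T) = Mul(7, Pow(Add(-3, T, v), -1)) (Function('A')(v, T) = Mul(7, Pow(Add(-3, Add(v, T)), -1)) = Mul(7, Pow(Add(-3, Add(T, v)), -1)) = Mul(7, Pow(Add(-3, T, v), -1)))
Function('D')(s, c) = 63 (Function('D')(s, c) = Mul(9, 7) = 63)
Function('Y')(p) = Add(-3, Mul(-5, Pow(p, 2))) (Function('Y')(p) = Add(-3, Mul(Pow(p, 2), -5)) = Add(-3, Mul(-5, Pow(p, 2))))
Function('R')(Z) = Mul(Rational(-272, 9), Pow(Z, -1)) (Function('R')(Z) = Mul(Add(-3, Mul(-5, Pow(Mul(7, Pow(Add(-3, 3, 3), -1)), 2))), Pow(Z, -1)) = Mul(Add(-3, Mul(-5, Pow(Mul(7, Pow(3, -1)), 2))), Pow(Z, -1)) = Mul(Add(-3, Mul(-5, Pow(Mul(7, Rational(1, 3)), 2))), Pow(Z, -1)) = Mul(Add(-3, Mul(-5, Pow(Rational(7, 3), 2))), Pow(Z, -1)) = Mul(Add(-3, Mul(-5, Rational(49, 9))), Pow(Z, -1)) = Mul(Add(-3, Rational(-245, 9)), Pow(Z, -1)) = Mul(Rational(-272, 9), Pow(Z, -1)))
Mul(Add(13991, 49974), Add(-16801, Function('R')(Function('D')(-2, 2)))) = Mul(Add(13991, 49974), Add(-16801, Mul(Rational(-272, 9), Pow(63, -1)))) = Mul(63965, Add(-16801, Mul(Rational(-272, 9), Rational(1, 63)))) = Mul(63965, Add(-16801, Rational(-272, 567))) = Mul(63965, Rational(-9526439, 567)) = Rational(-609358670635, 567)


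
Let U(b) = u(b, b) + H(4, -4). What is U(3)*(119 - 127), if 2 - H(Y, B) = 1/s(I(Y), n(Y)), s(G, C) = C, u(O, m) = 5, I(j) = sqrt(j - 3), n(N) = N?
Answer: -54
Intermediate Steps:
I(j) = sqrt(-3 + j)
H(Y, B) = 2 - 1/Y
U(b) = 27/4 (U(b) = 5 + (2 - 1/4) = 5 + 7/4 = 27/4)
U(3)*(119 - 127) = 27*(119 - 127)/4 = (27/4)*(-8) = -54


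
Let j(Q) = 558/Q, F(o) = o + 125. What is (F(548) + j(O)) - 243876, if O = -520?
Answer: -63233059/260 ≈ -2.4320e+5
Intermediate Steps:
F(o) = 125 + o
(F(548) + j(O)) - 243876 = ((125 + 548) + 558/(-520)) - 243876 = (673 + 558*(-1/520)) - 243876 = (673 - 279/260) - 243876 = 174701/260 - 243876 = -63233059/260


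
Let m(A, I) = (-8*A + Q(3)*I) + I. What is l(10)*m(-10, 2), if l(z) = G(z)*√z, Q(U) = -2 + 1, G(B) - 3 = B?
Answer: 1040*√10 ≈ 3288.8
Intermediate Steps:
G(B) = 3 + B
Q(U) = -1
l(z) = √z*(3 + z) (l(z) = (3 + z)*√z = √z*(3 + z))
m(A, I) = -8*A (m(A, I) = (-8*A - I) + I = (-I - 8*A) + I = -8*A)
l(10)*m(-10, 2) = (√10*(3 + 10))*(-8*(-10)) = (√10*13)*80 = (13*√10)*80 = 1040*√10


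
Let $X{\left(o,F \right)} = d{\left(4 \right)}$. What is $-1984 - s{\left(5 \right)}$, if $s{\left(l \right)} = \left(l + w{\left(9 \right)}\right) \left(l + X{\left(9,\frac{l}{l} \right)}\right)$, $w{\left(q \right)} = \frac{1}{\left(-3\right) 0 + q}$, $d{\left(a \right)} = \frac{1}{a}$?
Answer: $- \frac{12065}{6} \approx -2010.8$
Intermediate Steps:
$X{\left(o,F \right)} = \frac{1}{4}$
$w{\left(q \right)} = \frac{1}{q}$ ($w{\left(q \right)} = \frac{1}{0 + q} = \frac{1}{q}$)
$s{\left(l \right)} = \left(\frac{1}{4} + l\right) \left(\frac{1}{9} + l\right)$ ($s{\left(l \right)} = \left(l + \frac{1}{9}\right) \left(l + \frac{1}{4}\right) = \left(l + \frac{1}{9}\right) \left(\frac{1}{4} + l\right) = \left(\frac{1}{9} + l\right) \left(\frac{1}{4} + l\right) = \left(\frac{1}{4} + l\right) \left(\frac{1}{9} + l\right)$)
$-1984 - s{\left(5 \right)} = -1984 - \left(\frac{1}{36} + 5^{2} + \frac{13}{36} \cdot 5\right) = -1984 - \left(\frac{1}{36} + 25 + \frac{65}{36}\right) = -1984 - \frac{161}{6} = - \frac{12065}{6}$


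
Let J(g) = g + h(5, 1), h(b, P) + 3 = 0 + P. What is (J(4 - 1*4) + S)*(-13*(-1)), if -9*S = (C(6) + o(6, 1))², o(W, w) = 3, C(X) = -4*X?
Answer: -663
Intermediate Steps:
h(b, P) = -3 + P (h(b, P) = -3 + (0 + P) = -3 + P)
J(g) = -2 + g (J(g) = g + (-3 + 1) = g - 2 = -2 + g)
S = -49 (S = -(-4*6 + 3)²/9 = -(-24 + 3)²/9 = -⅑*(-21)² = -⅑*441 = -49)
(J(4 - 1*4) + S)*(-13*(-1)) = ((-2 + (4 - 1*4)) - 49)*(-13*(-1)) = ((-2 + (4 - 4)) - 49)*13 = ((-2 + 0) - 49)*13 = (-2 - 49)*13 = -51*13 = -663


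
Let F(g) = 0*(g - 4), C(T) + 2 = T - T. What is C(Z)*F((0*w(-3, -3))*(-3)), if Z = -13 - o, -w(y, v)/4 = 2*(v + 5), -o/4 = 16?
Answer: 0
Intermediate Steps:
o = -64 (o = -4*16 = -64)
w(y, v) = -40 - 8*v (w(y, v) = -8*(v + 5) = -8*(5 + v) = -4*(10 + 2*v) = -40 - 8*v)
Z = 51 (Z = -13 - 1*(-64) = -13 + 64 = 51)
C(T) = -2 (C(T) = -2 + (T - T) = -2 + 0 = -2)
F(g) = 0 (F(g) = 0*(-4 + g) = 0)
C(Z)*F((0*w(-3, -3))*(-3)) = -2*0 = 0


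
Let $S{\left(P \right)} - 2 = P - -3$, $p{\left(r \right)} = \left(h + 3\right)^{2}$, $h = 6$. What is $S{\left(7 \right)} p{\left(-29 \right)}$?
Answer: $972$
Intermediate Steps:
$p{\left(r \right)} = 81$ ($p{\left(r \right)} = \left(6 + 3\right)^{2} = 9^{2} = 81$)
$S{\left(P \right)} = 5 + P$ ($S{\left(P \right)} = 2 + \left(P - -3\right) = 2 + \left(P + 3\right) = 2 + \left(3 + P\right) = 5 + P$)
$S{\left(7 \right)} p{\left(-29 \right)} = \left(5 + 7\right) 81 = 12 \cdot 81 = 972$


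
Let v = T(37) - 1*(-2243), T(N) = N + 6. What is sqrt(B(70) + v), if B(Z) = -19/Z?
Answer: sqrt(11200070)/70 ≈ 47.809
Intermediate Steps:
T(N) = 6 + N
v = 2286 (v = (6 + 37) - 1*(-2243) = 43 + 2243 = 2286)
sqrt(B(70) + v) = sqrt(-19/70 + 2286) = sqrt(160001/70) = sqrt(11200070)/70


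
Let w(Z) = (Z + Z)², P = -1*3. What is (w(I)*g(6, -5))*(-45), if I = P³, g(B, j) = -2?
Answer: 262440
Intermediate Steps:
P = -3
I = -27 (I = (-3)³ = -27)
w(Z) = 4*Z² (w(Z) = (2*Z)² = 4*Z²)
(w(I)*g(6, -5))*(-45) = ((4*(-27)²)*(-2))*(-45) = ((4*729)*(-2))*(-45) = (2916*(-2))*(-45) = -5832*(-45) = 262440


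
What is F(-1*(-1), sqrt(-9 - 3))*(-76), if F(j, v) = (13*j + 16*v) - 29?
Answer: 1216 - 2432*I*sqrt(3) ≈ 1216.0 - 4212.3*I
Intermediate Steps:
F(j, v) = -29 + 13*j + 16*v
F(-1*(-1), sqrt(-9 - 3))*(-76) = (-29 + 13*(-1*(-1)) + 16*sqrt(-9 - 3))*(-76) = (-29 + 13*1 + 16*sqrt(-12))*(-76) = (-29 + 13 + 16*(2*I*sqrt(3)))*(-76) = (-29 + 13 + 32*I*sqrt(3))*(-76) = (-16 + 32*I*sqrt(3))*(-76) = 1216 - 2432*I*sqrt(3)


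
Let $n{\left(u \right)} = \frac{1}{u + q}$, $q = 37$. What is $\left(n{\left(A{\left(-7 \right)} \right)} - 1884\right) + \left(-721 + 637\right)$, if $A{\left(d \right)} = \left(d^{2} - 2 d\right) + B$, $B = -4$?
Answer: $- \frac{188927}{96} \approx -1968.0$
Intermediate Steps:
$A{\left(d \right)} = -4 + d^{2} - 2 d$ ($A{\left(d \right)} = \left(d^{2} - 2 d\right) - 4 = -4 + d^{2} - 2 d$)
$n{\left(u \right)} = \frac{1}{37 + u}$ ($n{\left(u \right)} = \frac{1}{u + 37} = \frac{1}{37 + u}$)
$\left(n{\left(A{\left(-7 \right)} \right)} - 1884\right) + \left(-721 + 637\right) = \left(\frac{1}{37 - \left(-10 - 49\right)} - 1884\right) + \left(-721 + 637\right) = \left(\frac{1}{37 + \left(-4 + 49 + 14\right)} - 1884\right) - 84 = \left(\frac{1}{37 + 59} - 1884\right) - 84 = \left(\frac{1}{96} - 1884\right) - 84 = - \frac{180863}{96} - 84 = - \frac{188927}{96}$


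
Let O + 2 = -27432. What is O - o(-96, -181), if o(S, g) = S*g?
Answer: -44810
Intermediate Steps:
O = -27434 (O = -2 - 27432 = -27434)
O - o(-96, -181) = -27434 - (-96)*(-181) = -27434 - 1*17376 = -27434 - 17376 = -44810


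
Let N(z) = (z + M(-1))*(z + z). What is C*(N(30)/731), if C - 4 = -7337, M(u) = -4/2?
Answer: -12319440/731 ≈ -16853.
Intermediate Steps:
M(u) = -2 (M(u) = -4*1/2 = -2)
C = -7333 (C = 4 - 7337 = -7333)
N(z) = 2*z*(-2 + z) (N(z) = (z - 2)*(z + z) = (-2 + z)*(2*z) = 2*z*(-2 + z))
C*(N(30)/731) = -7333*2*30*(-2 + 30)/731 = -7333*2*30*28/731 = -12319440/731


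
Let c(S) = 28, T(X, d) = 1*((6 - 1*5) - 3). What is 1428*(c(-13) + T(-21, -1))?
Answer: 37128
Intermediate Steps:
T(X, d) = -2 (T(X, d) = 1*((6 - 5) - 3) = 1*(1 - 3) = 1*(-2) = -2)
1428*(c(-13) + T(-21, -1)) = 1428*(28 - 2) = 1428*26 = 37128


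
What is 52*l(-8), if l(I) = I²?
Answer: 3328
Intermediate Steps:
52*l(-8) = 52*(-8)² = 52*64 = 3328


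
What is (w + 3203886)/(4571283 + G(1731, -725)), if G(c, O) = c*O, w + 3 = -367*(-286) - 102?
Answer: 3308743/3316308 ≈ 0.99772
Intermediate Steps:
w = 104857 (w = -3 + (-367*(-286) - 102) = -3 + (104962 - 102) = -3 + 104860 = 104857)
G(c, O) = O*c
(w + 3203886)/(4571283 + G(1731, -725)) = (104857 + 3203886)/(4571283 - 725*1731) = 3308743/(4571283 - 1254975) = 3308743/3316308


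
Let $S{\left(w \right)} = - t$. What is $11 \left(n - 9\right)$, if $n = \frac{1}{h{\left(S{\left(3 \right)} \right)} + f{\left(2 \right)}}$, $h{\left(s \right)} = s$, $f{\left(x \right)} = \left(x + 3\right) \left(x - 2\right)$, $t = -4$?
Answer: $- \frac{385}{4} \approx -96.25$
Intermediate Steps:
$f{\left(x \right)} = \left(-2 + x\right) \left(3 + x\right)$ ($f{\left(x \right)} = \left(3 + x\right) \left(-2 + x\right) = \left(-2 + x\right) \left(3 + x\right)$)
$S{\left(w \right)} = 4$ ($S{\left(w \right)} = \left(-1\right) \left(-4\right) = 4$)
$n = \frac{1}{4}$ ($n = \frac{1}{4 + \left(-6 + 2 + 2^{2}\right)} = \frac{1}{4 + \left(-6 + 2 + 4\right)} = \frac{1}{4 + 0} = \frac{1}{4} \approx 0.25$)
$11 \left(n - 9\right) = 11 \left(\frac{1}{4} - 9\right) = 11 \left(- \frac{35}{4}\right) = - \frac{385}{4}$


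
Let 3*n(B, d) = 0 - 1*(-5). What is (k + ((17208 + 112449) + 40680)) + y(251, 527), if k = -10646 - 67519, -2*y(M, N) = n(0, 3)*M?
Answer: 551777/6 ≈ 91963.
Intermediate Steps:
n(B, d) = 5/3 (n(B, d) = (0 - 1*(-5))/3 = (0 + 5)/3 = (⅓)*5 = 5/3)
y(M, N) = -5*M/6
k = -78165
(k + ((17208 + 112449) + 40680)) + y(251, 527) = (-78165 + ((17208 + 112449) + 40680)) - ⅚*251 = (-78165 + (129657 + 40680)) - 1255/6 = (-78165 + 170337) - 1255/6 = 92172 - 1255/6 = 551777/6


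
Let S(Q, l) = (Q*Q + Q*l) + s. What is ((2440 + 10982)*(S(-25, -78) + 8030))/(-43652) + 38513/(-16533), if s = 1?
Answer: -588803855158/180424629 ≈ -3263.4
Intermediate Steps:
S(Q, l) = 1 + Q**2 + Q*l (S(Q, l) = (Q*Q + Q*l) + 1 = (Q**2 + Q*l) + 1 = 1 + Q**2 + Q*l)
((2440 + 10982)*(S(-25, -78) + 8030))/(-43652) + 38513/(-16533) = ((2440 + 10982)*((1 + (-25)**2 - 25*(-78)) + 8030))/(-43652) + 38513/(-16533) = (13422*((1 + 625 + 1950) + 8030))*(-1/43652) + 38513*(-1/16533) = (13422*(2576 + 8030))*(-1/43652) - 38513/16533 = (13422*10606)*(-1/43652) - 38513/16533 = 142353732*(-1/43652) - 38513/16533 = -35588433/10913 - 38513/16533 = -588803855158/180424629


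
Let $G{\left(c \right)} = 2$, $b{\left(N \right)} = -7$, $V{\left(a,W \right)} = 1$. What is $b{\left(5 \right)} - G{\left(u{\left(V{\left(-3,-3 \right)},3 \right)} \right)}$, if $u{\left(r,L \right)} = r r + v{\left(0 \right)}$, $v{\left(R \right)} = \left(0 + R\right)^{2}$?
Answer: $-9$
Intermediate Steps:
$v{\left(R \right)} = R^{2}$
$u{\left(r,L \right)} = r^{2}$ ($u{\left(r,L \right)} = r r + 0^{2} = r^{2} + 0 = r^{2}$)
$b{\left(5 \right)} - G{\left(u{\left(V{\left(-3,-3 \right)},3 \right)} \right)} = -7 - 2 = -9$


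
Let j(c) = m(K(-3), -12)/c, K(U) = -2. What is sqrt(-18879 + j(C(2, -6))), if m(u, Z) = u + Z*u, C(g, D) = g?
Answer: 2*I*sqrt(4717) ≈ 137.36*I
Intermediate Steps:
j(c) = 22/c (j(c) = (-2*(1 - 12))/c = (-2*(-11))/c = 22/c)
sqrt(-18879 + j(C(2, -6))) = sqrt(-18879 + 22/2) = sqrt(-18879 + 22*(1/2)) = sqrt(-18879 + 11) = sqrt(-18868) = 2*I*sqrt(4717)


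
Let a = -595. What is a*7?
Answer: -4165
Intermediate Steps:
a*7 = -595*7 = -4165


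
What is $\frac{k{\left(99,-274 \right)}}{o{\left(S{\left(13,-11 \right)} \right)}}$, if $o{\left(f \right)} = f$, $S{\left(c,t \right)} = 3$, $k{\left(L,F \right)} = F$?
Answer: $- \frac{274}{3} \approx -91.333$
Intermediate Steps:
$\frac{k{\left(99,-274 \right)}}{o{\left(S{\left(13,-11 \right)} \right)}} = - \frac{274}{3}$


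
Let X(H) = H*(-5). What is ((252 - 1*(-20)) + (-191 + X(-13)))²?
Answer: 21316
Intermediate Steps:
X(H) = -5*H
((252 - 1*(-20)) + (-191 + X(-13)))² = ((252 - 1*(-20)) + (-191 - 5*(-13)))² = ((252 + 20) + (-191 + 65))² = (272 - 126)² = 146² = 21316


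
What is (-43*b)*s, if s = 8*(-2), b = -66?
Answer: -45408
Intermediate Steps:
s = -16
(-43*b)*s = -43*(-66)*(-16) = 2838*(-16) = -45408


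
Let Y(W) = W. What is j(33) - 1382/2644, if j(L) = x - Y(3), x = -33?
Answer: -48283/1322 ≈ -36.523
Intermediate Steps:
j(L) = -36 (j(L) = -33 - 1*3 = -33 - 3 = -36)
j(33) - 1382/2644 = -36 - 1382/2644 = -36 - 1382*1/2644 = -36 - 691/1322 = -48283/1322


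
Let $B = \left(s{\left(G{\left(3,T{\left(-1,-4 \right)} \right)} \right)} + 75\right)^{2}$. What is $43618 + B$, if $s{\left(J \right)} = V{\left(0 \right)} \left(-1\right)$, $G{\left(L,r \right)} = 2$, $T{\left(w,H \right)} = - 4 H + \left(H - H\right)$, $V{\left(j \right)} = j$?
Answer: $49243$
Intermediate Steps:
$T{\left(w,H \right)} = - 4 H$ ($T{\left(w,H \right)} = - 4 H + 0 = - 4 H$)
$s{\left(J \right)} = 0$ ($s{\left(J \right)} = 0 \left(-1\right) = 0$)
$B = 5625$ ($B = \left(0 + 75\right)^{2} = 75^{2} = 5625$)
$43618 + B = 43618 + 5625 = 49243$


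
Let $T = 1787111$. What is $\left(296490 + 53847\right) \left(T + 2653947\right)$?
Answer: $1555866936546$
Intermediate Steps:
$\left(296490 + 53847\right) \left(T + 2653947\right) = \left(296490 + 53847\right) \left(1787111 + 2653947\right) = 350337 \cdot 4441058 = 1555866936546$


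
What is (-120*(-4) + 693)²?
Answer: 1375929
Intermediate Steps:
(-120*(-4) + 693)² = (480 + 693)² = 1173² = 1375929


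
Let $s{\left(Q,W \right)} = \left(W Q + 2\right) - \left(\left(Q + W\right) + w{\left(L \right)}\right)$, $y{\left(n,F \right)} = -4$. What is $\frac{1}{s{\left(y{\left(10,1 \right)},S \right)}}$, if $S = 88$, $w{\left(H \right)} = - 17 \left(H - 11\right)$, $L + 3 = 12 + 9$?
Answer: $- \frac{1}{315} \approx -0.0031746$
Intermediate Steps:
$L = 18$ ($L = -3 + \left(12 + 9\right) = -3 + 21 = 18$)
$w{\left(H \right)} = 187 - 17 H$ ($w{\left(H \right)} = - 17 \left(-11 + H\right) = 187 - 17 H$)
$s{\left(Q,W \right)} = 121 - Q - W + Q W$ ($s{\left(Q,W \right)} = \left(W Q + 2\right) - \left(\left(Q + W\right) + \left(187 - 306\right)\right) = \left(Q W + 2\right) - \left(\left(Q + W\right) + \left(187 - 306\right)\right) = \left(2 + Q W\right) - \left(\left(Q + W\right) - 119\right) = \left(2 + Q W\right) - \left(-119 + Q + W\right) = 121 - Q - W + Q W$)
$\frac{1}{s{\left(y{\left(10,1 \right)},S \right)}} = \frac{1}{121 - -4 - 88 - 352} = \frac{1}{121 + 4 - 88 - 352} = \frac{1}{-315} = - \frac{1}{315}$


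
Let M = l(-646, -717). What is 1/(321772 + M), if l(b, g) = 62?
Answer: 1/321834 ≈ 3.1072e-6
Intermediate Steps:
M = 62
1/(321772 + M) = 1/(321772 + 62) = 1/321834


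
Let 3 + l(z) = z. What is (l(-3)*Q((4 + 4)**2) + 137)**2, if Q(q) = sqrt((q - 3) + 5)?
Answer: 21145 - 1644*sqrt(66) ≈ 7789.1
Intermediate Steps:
l(z) = -3 + z
Q(q) = sqrt(2 + q) (Q(q) = sqrt((-3 + q) + 5) = sqrt(2 + q))
(l(-3)*Q((4 + 4)**2) + 137)**2 = ((-3 - 3)*sqrt(2 + (4 + 4)**2) + 137)**2 = (-6*sqrt(2 + 8**2) + 137)**2 = (-6*sqrt(2 + 64) + 137)**2 = (-6*sqrt(66) + 137)**2 = (137 - 6*sqrt(66))**2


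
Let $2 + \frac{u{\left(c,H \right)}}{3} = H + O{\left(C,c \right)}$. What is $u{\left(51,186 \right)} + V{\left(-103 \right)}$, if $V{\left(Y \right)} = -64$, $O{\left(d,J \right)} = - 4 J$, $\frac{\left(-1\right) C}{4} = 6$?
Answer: $-124$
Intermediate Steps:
$C = -24$ ($C = \left(-4\right) 6 = -24$)
$u{\left(c,H \right)} = -6 - 12 c + 3 H$ ($u{\left(c,H \right)} = -6 + 3 \left(H - 4 c\right) = -6 + \left(- 12 c + 3 H\right) = -6 - 12 c + 3 H$)
$u{\left(51,186 \right)} + V{\left(-103 \right)} = \left(-6 - 612 + 3 \cdot 186\right) - 64 = \left(-6 - 612 + 558\right) - 64 = -60 - 64 = -124$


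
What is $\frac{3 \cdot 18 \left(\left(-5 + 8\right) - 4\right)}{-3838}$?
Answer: $\frac{27}{1919} \approx 0.01407$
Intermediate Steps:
$\frac{3 \cdot 18 \left(\left(-5 + 8\right) - 4\right)}{-3838} = 54 \left(3 - 4\right) \left(- \frac{1}{3838}\right) = 54 \left(-1\right) \left(- \frac{1}{3838}\right) = \left(-54\right) \left(- \frac{1}{3838}\right) = \frac{27}{1919}$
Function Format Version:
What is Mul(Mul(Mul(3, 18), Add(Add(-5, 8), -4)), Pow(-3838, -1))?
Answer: Rational(27, 1919) ≈ 0.014070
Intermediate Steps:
Mul(Mul(Mul(3, 18), Add(Add(-5, 8), -4)), Pow(-3838, -1)) = Mul(Mul(54, Add(3, -4)), Rational(-1, 3838)) = Mul(Mul(54, -1), Rational(-1, 3838)) = Mul(-54, Rational(-1, 3838)) = Rational(27, 1919)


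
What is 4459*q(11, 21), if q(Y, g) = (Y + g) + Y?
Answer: 191737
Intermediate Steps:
q(Y, g) = g + 2*Y
4459*q(11, 21) = 4459*(21 + 2*11) = 4459*(21 + 22) = 4459*43 = 191737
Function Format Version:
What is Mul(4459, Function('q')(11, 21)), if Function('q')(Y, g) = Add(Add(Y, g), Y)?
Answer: 191737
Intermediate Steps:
Function('q')(Y, g) = Add(g, Mul(2, Y))
Mul(4459, Function('q')(11, 21)) = Mul(4459, Add(21, Mul(2, 11))) = Mul(4459, Add(21, 22)) = Mul(4459, 43) = 191737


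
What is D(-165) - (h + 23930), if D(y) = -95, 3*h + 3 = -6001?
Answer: -66071/3 ≈ -22024.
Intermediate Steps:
h = -6004/3 (h = -1 + (⅓)*(-6001) = -1 - 6001/3 = -6004/3 ≈ -2001.3)
D(-165) - (h + 23930) = -95 - (-6004/3 + 23930) = -95 - 1*65786/3 = -95 - 65786/3 = -66071/3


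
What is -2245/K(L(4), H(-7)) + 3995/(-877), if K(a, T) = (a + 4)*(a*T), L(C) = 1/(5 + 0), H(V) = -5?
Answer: 9760430/18417 ≈ 529.97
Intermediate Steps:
L(C) = ⅕ (L(C) = 1/5 = ⅕)
K(a, T) = T*a*(4 + a) (K(a, T) = (4 + a)*(T*a) = T*a*(4 + a))
-2245/K(L(4), H(-7)) + 3995/(-877) = -2245*(-1/(4 + ⅕)) + 3995/(-877) = -2245/((-5*⅕*21/5)) + 3995*(-1/877) = -2245/(-21/5) - 3995/877 = -2245*(-5/21) - 3995/877 = 11225/21 - 3995/877 = 9760430/18417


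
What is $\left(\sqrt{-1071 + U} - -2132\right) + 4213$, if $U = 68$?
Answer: $6345 + i \sqrt{1003} \approx 6345.0 + 31.67 i$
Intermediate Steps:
$\left(\sqrt{-1071 + U} - -2132\right) + 4213 = \left(\sqrt{-1071 + 68} - -2132\right) + 4213 = \left(\sqrt{-1003} + 2132\right) + 4213 = \left(i \sqrt{1003} + 2132\right) + 4213 = \left(2132 + i \sqrt{1003}\right) + 4213 = 6345 + i \sqrt{1003}$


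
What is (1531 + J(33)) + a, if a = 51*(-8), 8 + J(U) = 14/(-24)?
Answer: 13373/12 ≈ 1114.4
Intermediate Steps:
J(U) = -103/12 (J(U) = -8 + 14/(-24) = -8 + 14*(-1/24) = -8 - 7/12 = -103/12)
a = -408
(1531 + J(33)) + a = (1531 - 103/12) - 408 = 18269/12 - 408 = 13373/12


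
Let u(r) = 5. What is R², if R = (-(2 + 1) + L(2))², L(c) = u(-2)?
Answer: 16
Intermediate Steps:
L(c) = 5
R = 4 (R = (-(2 + 1) + 5)² = (-1*3 + 5)² = (-3 + 5)² = 2² = 4)
R² = 4² = 16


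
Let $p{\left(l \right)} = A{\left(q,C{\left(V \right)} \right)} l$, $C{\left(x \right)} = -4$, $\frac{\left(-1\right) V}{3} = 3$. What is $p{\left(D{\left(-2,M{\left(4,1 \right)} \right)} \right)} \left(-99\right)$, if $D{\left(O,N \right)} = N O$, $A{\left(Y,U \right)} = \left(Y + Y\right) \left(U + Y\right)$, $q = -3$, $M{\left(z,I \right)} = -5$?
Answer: $-41580$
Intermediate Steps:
$V = -9$ ($V = \left(-3\right) 3 = -9$)
$A{\left(Y,U \right)} = 2 Y \left(U + Y\right)$
$p{\left(l \right)} = 42 l$ ($p{\left(l \right)} = 2 \left(-3\right) \left(-4 - 3\right) l = 2 \left(-3\right) \left(-7\right) l = 42 l$)
$p{\left(D{\left(-2,M{\left(4,1 \right)} \right)} \right)} \left(-99\right) = 42 \left(\left(-5\right) \left(-2\right)\right) \left(-99\right) = 42 \cdot 10 \left(-99\right) = 420 \left(-99\right) = -41580$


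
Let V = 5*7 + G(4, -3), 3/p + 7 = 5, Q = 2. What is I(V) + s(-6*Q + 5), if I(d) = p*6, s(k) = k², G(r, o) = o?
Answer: 40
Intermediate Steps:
p = -3/2 (p = 3/(-7 + 5) = 3/(-2) = 3*(-½) = -3/2 ≈ -1.5000)
V = 32 (V = 5*7 - 3 = 35 - 3 = 32)
I(d) = -9 (I(d) = -3/2*6 = -9)
I(V) + s(-6*Q + 5) = -9 + (-6*2 + 5)² = -9 + (-12 + 5)² = -9 + (-7)² = -9 + 49 = 40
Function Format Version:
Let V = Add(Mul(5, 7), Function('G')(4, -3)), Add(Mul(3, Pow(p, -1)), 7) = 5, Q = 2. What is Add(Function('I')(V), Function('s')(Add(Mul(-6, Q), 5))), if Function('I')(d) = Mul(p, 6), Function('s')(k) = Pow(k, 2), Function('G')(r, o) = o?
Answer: 40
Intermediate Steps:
p = Rational(-3, 2) (p = Mul(3, Pow(Add(-7, 5), -1)) = Mul(3, Pow(-2, -1)) = Mul(3, Rational(-1, 2)) = Rational(-3, 2) ≈ -1.5000)
V = 32 (V = Add(Mul(5, 7), -3) = Add(35, -3) = 32)
Function('I')(d) = -9 (Function('I')(d) = Mul(Rational(-3, 2), 6) = -9)
Add(Function('I')(V), Function('s')(Add(Mul(-6, Q), 5))) = Add(-9, Pow(Add(Mul(-6, 2), 5), 2)) = Add(-9, Pow(Add(-12, 5), 2)) = Add(-9, Pow(-7, 2)) = Add(-9, 49) = 40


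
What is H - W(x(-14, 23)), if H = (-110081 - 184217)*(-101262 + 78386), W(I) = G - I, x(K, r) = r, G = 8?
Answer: 6732361063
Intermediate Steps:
W(I) = 8 - I
H = 6732361048 (H = -294298*(-22876) = 6732361048)
H - W(x(-14, 23)) = 6732361048 - (8 - 1*23) = 6732361048 - (8 - 23) = 6732361048 - 1*(-15) = 6732361048 + 15 = 6732361063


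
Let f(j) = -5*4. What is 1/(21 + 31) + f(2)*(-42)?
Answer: 43681/52 ≈ 840.02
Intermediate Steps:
f(j) = -20
1/(21 + 31) + f(2)*(-42) = 1/(21 + 31) - 20*(-42) = 1/52 + 840 = 43681/52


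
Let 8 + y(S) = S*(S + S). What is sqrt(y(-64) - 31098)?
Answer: 3*I*sqrt(2546) ≈ 151.37*I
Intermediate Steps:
y(S) = -8 + 2*S**2 (y(S) = -8 + S*(S + S) = -8 + S*(2*S) = -8 + 2*S**2)
sqrt(y(-64) - 31098) = sqrt((-8 + 2*(-64)**2) - 31098) = sqrt((-8 + 2*4096) - 31098) = sqrt((-8 + 8192) - 31098) = sqrt(8184 - 31098) = sqrt(-22914) = 3*I*sqrt(2546)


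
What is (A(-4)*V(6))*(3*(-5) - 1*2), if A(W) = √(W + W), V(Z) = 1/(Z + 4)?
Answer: -17*I*√2/5 ≈ -4.8083*I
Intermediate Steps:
V(Z) = 1/(4 + Z)
A(W) = √2*√W (A(W) = √(2*W) = √2*√W)
(A(-4)*V(6))*(3*(-5) - 1*2) = ((√2*√(-4))/(4 + 6))*(3*(-5) - 1*2) = ((√2*(2*I))/10)*(-15 - 2) = ((2*I*√2)*(⅒))*(-17) = (I*√2/5)*(-17) = -17*I*√2/5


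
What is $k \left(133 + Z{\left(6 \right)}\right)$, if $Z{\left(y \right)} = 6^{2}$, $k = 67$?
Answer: $11323$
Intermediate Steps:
$Z{\left(y \right)} = 36$
$k \left(133 + Z{\left(6 \right)}\right) = 67 \left(133 + 36\right) = 67 \cdot 169 = 11323$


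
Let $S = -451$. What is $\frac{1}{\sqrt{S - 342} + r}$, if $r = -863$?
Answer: $- \frac{863}{745562} - \frac{i \sqrt{793}}{745562} \approx -0.0011575 - 3.777 \cdot 10^{-5} i$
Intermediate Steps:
$\frac{1}{\sqrt{S - 342} + r} = \frac{1}{\sqrt{-451 - 342} - 863} = \frac{1}{\sqrt{-793} - 863} = \frac{1}{i \sqrt{793} - 863} = \frac{1}{-863 + i \sqrt{793}}$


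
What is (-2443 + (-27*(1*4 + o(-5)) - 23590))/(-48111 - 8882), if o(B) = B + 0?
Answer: 26006/56993 ≈ 0.45630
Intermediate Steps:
o(B) = B
(-2443 + (-27*(1*4 + o(-5)) - 23590))/(-48111 - 8882) = (-2443 + (-27*(1*4 - 5) - 23590))/(-48111 - 8882) = (-2443 + (-27*(4 - 5) - 23590))/(-56993) = (-2443 + (-27*(-1) - 23590))*(-1/56993) = (-2443 + (27 - 23590))*(-1/56993) = (-2443 - 23563)*(-1/56993) = -26006*(-1/56993) = 26006/56993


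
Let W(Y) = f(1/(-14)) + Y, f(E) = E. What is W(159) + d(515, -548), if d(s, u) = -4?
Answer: 2169/14 ≈ 154.93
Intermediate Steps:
W(Y) = -1/14 + Y (W(Y) = 1/(-14) + Y = -1/14 + Y)
W(159) + d(515, -548) = (-1/14 + 159) - 4 = 2225/14 - 4 = 2169/14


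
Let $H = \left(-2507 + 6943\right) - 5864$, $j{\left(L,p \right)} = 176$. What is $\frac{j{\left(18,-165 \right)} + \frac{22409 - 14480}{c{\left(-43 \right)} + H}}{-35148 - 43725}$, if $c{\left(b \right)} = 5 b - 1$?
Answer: $- \frac{93805}{43222404} \approx -0.0021703$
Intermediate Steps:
$c{\left(b \right)} = -1 + 5 b$
$H = -1428$ ($H = 4436 - 5864 = -1428$)
$\frac{j{\left(18,-165 \right)} + \frac{22409 - 14480}{c{\left(-43 \right)} + H}}{-35148 - 43725} = \frac{176 + \frac{22409 - 14480}{\left(-1 + 5 \left(-43\right)\right) - 1428}}{-35148 - 43725} = \frac{176 + \frac{22409 - 14480}{\left(-1 - 215\right) - 1428}}{-78873} = \left(176 + \frac{22409 - 14480}{-216 - 1428}\right) \left(- \frac{1}{78873}\right) = \left(176 + \frac{7929}{-1644}\right) \left(- \frac{1}{78873}\right) = \left(176 + 7929 \left(- \frac{1}{1644}\right)\right) \left(- \frac{1}{78873}\right) = \left(176 - \frac{2643}{548}\right) \left(- \frac{1}{78873}\right) = \frac{93805}{548} \left(- \frac{1}{78873}\right) = - \frac{93805}{43222404}$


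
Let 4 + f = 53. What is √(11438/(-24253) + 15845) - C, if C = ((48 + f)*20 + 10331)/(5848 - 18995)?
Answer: 12271/13147 + 3*√1035542055199/24253 ≈ 126.81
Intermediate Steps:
f = 49 (f = -4 + 53 = 49)
C = -12271/13147 (C = ((48 + 49)*20 + 10331)/(5848 - 18995) = (97*20 + 10331)/(-13147) = (1940 + 10331)*(-1/13147) = 12271*(-1/13147) = -12271/13147 ≈ -0.93337)
√(11438/(-24253) + 15845) - C = √(11438/(-24253) + 15845) - 1*(-12271/13147) = √(11438*(-1/24253) + 15845) + 12271/13147 = √(-11438/24253 + 15845) + 12271/13147 = √(384277347/24253) + 12271/13147 = 3*√1035542055199/24253 + 12271/13147 = 12271/13147 + 3*√1035542055199/24253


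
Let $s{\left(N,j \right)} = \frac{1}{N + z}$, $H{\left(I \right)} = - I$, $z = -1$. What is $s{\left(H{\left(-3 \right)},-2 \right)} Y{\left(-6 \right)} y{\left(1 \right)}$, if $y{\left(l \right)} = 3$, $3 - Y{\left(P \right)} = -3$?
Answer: $9$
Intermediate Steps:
$Y{\left(P \right)} = 6$ ($Y{\left(P \right)} = 3 - -3 = 3 + 3 = 6$)
$s{\left(N,j \right)} = \frac{1}{-1 + N}$ ($s{\left(N,j \right)} = \frac{1}{N - 1} = \frac{1}{-1 + N}$)
$s{\left(H{\left(-3 \right)},-2 \right)} Y{\left(-6 \right)} y{\left(1 \right)} = \frac{1}{-1 - -3} \cdot 6 \cdot 3 = \frac{1}{-1 + 3} \cdot 6 \cdot 3 = \frac{1}{2} \cdot 6 \cdot 3 = 3 \cdot 3 = 9$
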